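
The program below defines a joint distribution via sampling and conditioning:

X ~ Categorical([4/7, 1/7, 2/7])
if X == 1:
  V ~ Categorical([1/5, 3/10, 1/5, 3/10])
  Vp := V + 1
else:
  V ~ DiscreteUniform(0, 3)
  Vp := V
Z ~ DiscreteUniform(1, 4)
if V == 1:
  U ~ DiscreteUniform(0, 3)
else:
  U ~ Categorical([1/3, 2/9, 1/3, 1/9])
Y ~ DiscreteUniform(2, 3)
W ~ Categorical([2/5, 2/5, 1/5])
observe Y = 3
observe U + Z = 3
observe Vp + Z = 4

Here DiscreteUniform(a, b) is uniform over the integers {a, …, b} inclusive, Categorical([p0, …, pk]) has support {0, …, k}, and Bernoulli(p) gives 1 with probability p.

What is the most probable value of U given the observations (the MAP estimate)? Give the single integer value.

Enumerate traces; 27 have nonzero weight after conditioning:
  (X=0, V=1, Z=3, U=0, Y=3, W=0) weight 1/560
  (X=0, V=1, Z=3, U=0, Y=3, W=1) weight 1/560
  (X=0, V=1, Z=3, U=0, Y=3, W=2) weight 1/1120
  (X=0, V=2, Z=2, U=1, Y=3, W=0) weight 1/630
  (X=0, V=2, Z=2, U=1, Y=3, W=1) weight 1/630
  (X=0, V=2, Z=2, U=1, Y=3, W=2) weight 1/1260
  (X=0, V=3, Z=1, U=2, Y=3, W=0) weight 1/420
  (X=0, V=3, Z=1, U=2, Y=3, W=1) weight 1/420
  … 19 more
Group by U:
  weight(U=0) = 53/6720
  weight(U=1) = 7/960
  weight(U=2) = 17/1680
Total weight = 53/6720 + 7/960 + 17/1680 = 17/672
P(U=0 | obs) = 53/6720 / 17/672 = 53/170
P(U=1 | obs) = 7/960 / 17/672 = 49/170
P(U=2 | obs) = 17/1680 / 17/672 = 2/5
argmax = 2

argmax_v P(U = v | obs) = 2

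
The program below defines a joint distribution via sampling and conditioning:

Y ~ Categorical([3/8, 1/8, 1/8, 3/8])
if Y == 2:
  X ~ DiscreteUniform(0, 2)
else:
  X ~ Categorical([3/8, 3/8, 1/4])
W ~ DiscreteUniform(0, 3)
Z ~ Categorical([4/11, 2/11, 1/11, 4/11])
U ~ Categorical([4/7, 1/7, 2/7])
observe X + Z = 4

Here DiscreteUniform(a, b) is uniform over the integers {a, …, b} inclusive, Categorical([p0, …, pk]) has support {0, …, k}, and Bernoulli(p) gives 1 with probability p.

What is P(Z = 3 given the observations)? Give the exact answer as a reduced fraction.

Enumerate traces; 96 have nonzero weight after conditioning:
  (Y=0, X=1, W=0, Z=3, U=0) weight 9/1232
  (Y=0, X=1, W=0, Z=3, U=1) weight 9/4928
  (Y=0, X=1, W=0, Z=3, U=2) weight 9/2464
  (Y=0, X=1, W=1, Z=3, U=0) weight 9/1232
  (Y=0, X=1, W=1, Z=3, U=1) weight 9/4928
  (Y=0, X=1, W=1, Z=3, U=2) weight 9/2464
  (Y=0, X=1, W=2, Z=3, U=0) weight 9/1232
  (Y=0, X=1, W=2, Z=3, U=1) weight 9/4928
  (Y=0, X=2, W=0, Z=2, U=0) weight 3/2464
  … 87 more
Group by Z:
  weight(Z=2) = 25/1056
  weight(Z=3) = 71/528
Total weight = 25/1056 + 71/528 = 167/1056
P(Z=2 | obs) = 25/1056 / 167/1056 = 25/167
P(Z=3 | obs) = 71/528 / 167/1056 = 142/167

P(Z = 3 | obs) = 142/167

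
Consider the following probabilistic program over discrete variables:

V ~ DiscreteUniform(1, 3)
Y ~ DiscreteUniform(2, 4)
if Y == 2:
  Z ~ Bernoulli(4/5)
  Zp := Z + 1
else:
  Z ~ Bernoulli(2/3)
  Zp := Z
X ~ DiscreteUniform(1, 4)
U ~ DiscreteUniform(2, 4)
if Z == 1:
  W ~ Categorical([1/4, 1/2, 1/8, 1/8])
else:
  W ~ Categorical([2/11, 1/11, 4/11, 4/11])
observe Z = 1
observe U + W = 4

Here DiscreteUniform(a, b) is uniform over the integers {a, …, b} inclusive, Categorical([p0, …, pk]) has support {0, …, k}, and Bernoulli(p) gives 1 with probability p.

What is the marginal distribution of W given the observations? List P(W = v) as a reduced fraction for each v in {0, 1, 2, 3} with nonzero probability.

Enumerate traces; 108 have nonzero weight after conditioning:
  (V=1, Y=2, Z=1, X=1, U=2, W=2) weight 1/1080
  (V=1, Y=2, Z=1, X=1, U=3, W=1) weight 1/270
  (V=1, Y=2, Z=1, X=1, U=4, W=0) weight 1/540
  (V=1, Y=2, Z=1, X=2, U=2, W=2) weight 1/1080
  (V=1, Y=2, Z=1, X=2, U=3, W=1) weight 1/270
  (V=1, Y=2, Z=1, X=2, U=4, W=0) weight 1/540
  (V=1, Y=2, Z=1, X=3, U=2, W=2) weight 1/1080
  (V=1, Y=2, Z=1, X=3, U=3, W=1) weight 1/270
  … 100 more
Group by W:
  weight(W=0) = 8/135
  weight(W=1) = 16/135
  weight(W=2) = 4/135
Total weight = 8/135 + 16/135 + 4/135 = 28/135
P(W=0 | obs) = 8/135 / 28/135 = 2/7
P(W=1 | obs) = 16/135 / 28/135 = 4/7
P(W=2 | obs) = 4/135 / 28/135 = 1/7

P(W=0) = 2/7, P(W=1) = 4/7, P(W=2) = 1/7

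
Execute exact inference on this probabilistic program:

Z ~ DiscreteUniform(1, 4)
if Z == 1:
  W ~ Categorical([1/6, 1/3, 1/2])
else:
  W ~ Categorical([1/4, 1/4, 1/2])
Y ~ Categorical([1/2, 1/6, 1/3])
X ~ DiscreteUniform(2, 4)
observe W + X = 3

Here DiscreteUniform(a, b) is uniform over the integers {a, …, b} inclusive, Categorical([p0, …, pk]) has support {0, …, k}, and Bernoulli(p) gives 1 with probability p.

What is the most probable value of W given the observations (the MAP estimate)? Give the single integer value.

Enumerate traces; 24 have nonzero weight after conditioning:
  (Z=1, W=0, Y=0, X=3) weight 1/144
  (Z=1, W=0, Y=1, X=3) weight 1/432
  (Z=1, W=0, Y=2, X=3) weight 1/216
  (Z=1, W=1, Y=0, X=2) weight 1/72
  (Z=1, W=1, Y=1, X=2) weight 1/216
  (Z=1, W=1, Y=2, X=2) weight 1/108
  (Z=2, W=0, Y=0, X=3) weight 1/96
  (Z=2, W=0, Y=1, X=3) weight 1/288
  … 16 more
Group by W:
  weight(W=0) = 11/144
  weight(W=1) = 13/144
Total weight = 11/144 + 13/144 = 1/6
P(W=0 | obs) = 11/144 / 1/6 = 11/24
P(W=1 | obs) = 13/144 / 1/6 = 13/24
argmax = 1

argmax_v P(W = v | obs) = 1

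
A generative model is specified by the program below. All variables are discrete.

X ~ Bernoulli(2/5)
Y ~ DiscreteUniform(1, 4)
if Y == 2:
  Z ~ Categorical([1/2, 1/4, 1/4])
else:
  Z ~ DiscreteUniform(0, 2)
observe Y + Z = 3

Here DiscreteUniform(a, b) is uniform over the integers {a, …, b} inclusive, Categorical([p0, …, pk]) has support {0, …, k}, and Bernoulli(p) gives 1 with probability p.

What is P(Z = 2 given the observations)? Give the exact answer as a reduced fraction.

Enumerate traces; 6 have nonzero weight after conditioning:
  (X=0, Y=1, Z=2) weight 1/20
  (X=0, Y=2, Z=1) weight 3/80
  (X=0, Y=3, Z=0) weight 1/20
  (X=1, Y=1, Z=2) weight 1/30
  (X=1, Y=2, Z=1) weight 1/40
  (X=1, Y=3, Z=0) weight 1/30
Group by Z:
  weight(Z=0) = 1/12
  weight(Z=1) = 1/16
  weight(Z=2) = 1/12
Total weight = 1/12 + 1/16 + 1/12 = 11/48
P(Z=0 | obs) = 1/12 / 11/48 = 4/11
P(Z=1 | obs) = 1/16 / 11/48 = 3/11
P(Z=2 | obs) = 1/12 / 11/48 = 4/11

P(Z = 2 | obs) = 4/11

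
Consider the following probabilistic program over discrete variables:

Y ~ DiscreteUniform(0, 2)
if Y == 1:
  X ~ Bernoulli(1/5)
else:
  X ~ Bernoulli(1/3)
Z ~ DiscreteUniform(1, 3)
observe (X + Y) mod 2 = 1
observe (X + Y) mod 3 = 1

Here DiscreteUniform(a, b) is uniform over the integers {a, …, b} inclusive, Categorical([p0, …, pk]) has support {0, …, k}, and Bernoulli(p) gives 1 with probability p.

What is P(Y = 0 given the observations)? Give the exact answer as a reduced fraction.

P(Y = 0 | obs) = 5/17

Enumerate traces; 6 have nonzero weight after conditioning:
  (Y=0, X=1, Z=1) weight 1/27
  (Y=0, X=1, Z=2) weight 1/27
  (Y=0, X=1, Z=3) weight 1/27
  (Y=1, X=0, Z=1) weight 4/45
  (Y=1, X=0, Z=2) weight 4/45
  (Y=1, X=0, Z=3) weight 4/45
Group by Y:
  weight(Y=0) = 1/9
  weight(Y=1) = 4/15
Total weight = 1/9 + 4/15 = 17/45
P(Y=0 | obs) = 1/9 / 17/45 = 5/17
P(Y=1 | obs) = 4/15 / 17/45 = 12/17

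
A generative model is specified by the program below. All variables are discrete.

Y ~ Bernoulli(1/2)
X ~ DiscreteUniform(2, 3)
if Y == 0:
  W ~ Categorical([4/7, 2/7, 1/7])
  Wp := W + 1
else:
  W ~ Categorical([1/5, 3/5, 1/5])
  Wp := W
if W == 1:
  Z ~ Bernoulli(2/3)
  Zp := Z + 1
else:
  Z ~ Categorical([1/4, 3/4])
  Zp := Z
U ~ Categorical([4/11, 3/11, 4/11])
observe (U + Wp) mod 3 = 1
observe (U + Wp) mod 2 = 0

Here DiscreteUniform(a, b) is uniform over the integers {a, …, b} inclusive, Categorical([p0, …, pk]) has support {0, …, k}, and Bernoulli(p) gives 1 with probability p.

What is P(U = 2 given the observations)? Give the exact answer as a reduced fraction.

Enumerate traces; 12 have nonzero weight after conditioning:
  (Y=0, X=2, W=1, Z=0, U=2) weight 2/231
  (Y=0, X=2, W=1, Z=1, U=2) weight 4/231
  (Y=0, X=2, W=2, Z=0, U=1) weight 3/1232
  (Y=0, X=2, W=2, Z=1, U=1) weight 9/1232
  (Y=0, X=3, W=1, Z=0, U=2) weight 2/231
  (Y=0, X=3, W=1, Z=1, U=2) weight 4/231
  (Y=0, X=3, W=2, Z=0, U=1) weight 3/1232
  (Y=0, X=3, W=2, Z=1, U=1) weight 9/1232
  … 4 more
Group by U:
  weight(U=1) = 3/154
  weight(U=2) = 34/385
Total weight = 3/154 + 34/385 = 83/770
P(U=1 | obs) = 3/154 / 83/770 = 15/83
P(U=2 | obs) = 34/385 / 83/770 = 68/83

P(U = 2 | obs) = 68/83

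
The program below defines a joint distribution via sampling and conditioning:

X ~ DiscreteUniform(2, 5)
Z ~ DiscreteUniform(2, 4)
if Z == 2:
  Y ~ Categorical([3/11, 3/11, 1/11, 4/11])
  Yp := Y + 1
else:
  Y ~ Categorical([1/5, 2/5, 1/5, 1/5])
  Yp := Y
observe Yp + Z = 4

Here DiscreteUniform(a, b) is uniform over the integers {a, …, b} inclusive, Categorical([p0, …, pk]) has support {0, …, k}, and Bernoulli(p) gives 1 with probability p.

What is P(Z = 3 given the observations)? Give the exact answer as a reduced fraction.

Enumerate traces; 12 have nonzero weight after conditioning:
  (X=2, Z=2, Y=1) weight 1/44
  (X=2, Z=3, Y=1) weight 1/30
  (X=2, Z=4, Y=0) weight 1/60
  (X=3, Z=2, Y=1) weight 1/44
  (X=3, Z=3, Y=1) weight 1/30
  (X=3, Z=4, Y=0) weight 1/60
  (X=4, Z=2, Y=1) weight 1/44
  (X=4, Z=3, Y=1) weight 1/30
  … 4 more
Group by Z:
  weight(Z=2) = 1/11
  weight(Z=3) = 2/15
  weight(Z=4) = 1/15
Total weight = 1/11 + 2/15 + 1/15 = 16/55
P(Z=2 | obs) = 1/11 / 16/55 = 5/16
P(Z=3 | obs) = 2/15 / 16/55 = 11/24
P(Z=4 | obs) = 1/15 / 16/55 = 11/48

P(Z = 3 | obs) = 11/24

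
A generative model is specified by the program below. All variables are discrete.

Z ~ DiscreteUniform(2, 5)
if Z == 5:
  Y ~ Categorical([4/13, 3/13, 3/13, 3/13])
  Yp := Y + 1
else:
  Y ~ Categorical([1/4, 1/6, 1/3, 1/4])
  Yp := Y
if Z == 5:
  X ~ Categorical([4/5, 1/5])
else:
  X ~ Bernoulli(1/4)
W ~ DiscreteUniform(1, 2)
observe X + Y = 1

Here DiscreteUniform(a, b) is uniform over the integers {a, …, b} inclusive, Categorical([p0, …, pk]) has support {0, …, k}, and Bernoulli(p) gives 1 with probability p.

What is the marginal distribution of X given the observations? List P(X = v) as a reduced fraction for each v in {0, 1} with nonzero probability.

Enumerate traces; 16 have nonzero weight after conditioning:
  (Z=2, Y=0, X=1, W=1) weight 1/128
  (Z=2, Y=0, X=1, W=2) weight 1/128
  (Z=2, Y=1, X=0, W=1) weight 1/64
  (Z=2, Y=1, X=0, W=2) weight 1/64
  (Z=3, Y=0, X=1, W=1) weight 1/128
  (Z=3, Y=0, X=1, W=2) weight 1/128
  (Z=3, Y=1, X=0, W=1) weight 1/64
  (Z=3, Y=1, X=0, W=2) weight 1/64
  … 8 more
Group by X:
  weight(X=0) = 291/2080
  weight(X=1) = 259/4160
Total weight = 291/2080 + 259/4160 = 841/4160
P(X=0 | obs) = 291/2080 / 841/4160 = 582/841
P(X=1 | obs) = 259/4160 / 841/4160 = 259/841

P(X=0) = 582/841, P(X=1) = 259/841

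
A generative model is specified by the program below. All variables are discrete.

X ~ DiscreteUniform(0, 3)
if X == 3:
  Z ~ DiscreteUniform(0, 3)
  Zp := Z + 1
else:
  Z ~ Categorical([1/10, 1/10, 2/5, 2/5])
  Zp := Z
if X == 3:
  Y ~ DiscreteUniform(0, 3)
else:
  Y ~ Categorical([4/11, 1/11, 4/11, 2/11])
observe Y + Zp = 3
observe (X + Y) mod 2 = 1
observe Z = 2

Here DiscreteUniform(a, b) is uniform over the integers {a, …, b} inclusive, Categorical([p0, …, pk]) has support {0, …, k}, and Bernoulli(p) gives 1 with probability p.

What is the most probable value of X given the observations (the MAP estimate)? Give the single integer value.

Enumerate traces; 3 have nonzero weight after conditioning:
  (X=0, Z=2, Y=1) weight 1/110
  (X=2, Z=2, Y=1) weight 1/110
  (X=3, Z=2, Y=0) weight 1/64
Group by X:
  weight(X=0) = 1/110
  weight(X=2) = 1/110
  weight(X=3) = 1/64
Total weight = 1/110 + 1/110 + 1/64 = 119/3520
P(X=0 | obs) = 1/110 / 119/3520 = 32/119
P(X=2 | obs) = 1/110 / 119/3520 = 32/119
P(X=3 | obs) = 1/64 / 119/3520 = 55/119
argmax = 3

argmax_v P(X = v | obs) = 3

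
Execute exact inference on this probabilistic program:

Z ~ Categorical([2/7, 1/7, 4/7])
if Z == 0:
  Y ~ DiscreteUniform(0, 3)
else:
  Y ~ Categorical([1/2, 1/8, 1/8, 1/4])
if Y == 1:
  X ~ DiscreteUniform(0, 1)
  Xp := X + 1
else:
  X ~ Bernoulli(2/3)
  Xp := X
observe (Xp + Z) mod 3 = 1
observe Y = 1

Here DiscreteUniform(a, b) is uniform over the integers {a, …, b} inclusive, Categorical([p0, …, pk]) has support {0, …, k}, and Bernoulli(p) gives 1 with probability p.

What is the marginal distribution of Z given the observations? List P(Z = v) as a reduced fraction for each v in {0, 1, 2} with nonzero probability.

Enumerate traces; 2 have nonzero weight after conditioning:
  (Z=0, Y=1, X=0) weight 1/28
  (Z=2, Y=1, X=1) weight 1/28
Group by Z:
  weight(Z=0) = 1/28
  weight(Z=2) = 1/28
Total weight = 1/28 + 1/28 = 1/14
P(Z=0 | obs) = 1/28 / 1/14 = 1/2
P(Z=2 | obs) = 1/28 / 1/14 = 1/2

P(Z=0) = 1/2, P(Z=2) = 1/2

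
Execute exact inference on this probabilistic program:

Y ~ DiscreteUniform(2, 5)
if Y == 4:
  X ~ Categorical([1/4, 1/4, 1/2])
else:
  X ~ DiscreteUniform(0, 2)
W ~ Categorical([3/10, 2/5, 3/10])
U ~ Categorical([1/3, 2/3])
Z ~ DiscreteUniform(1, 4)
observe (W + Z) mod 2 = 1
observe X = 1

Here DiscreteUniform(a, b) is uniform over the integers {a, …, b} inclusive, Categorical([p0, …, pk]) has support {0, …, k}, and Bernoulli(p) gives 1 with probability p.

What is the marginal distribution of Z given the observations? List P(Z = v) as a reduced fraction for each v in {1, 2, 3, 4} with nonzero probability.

P(Z=1) = 3/10, P(Z=2) = 1/5, P(Z=3) = 3/10, P(Z=4) = 1/5

Enumerate traces; 48 have nonzero weight after conditioning:
  (Y=2, X=1, W=0, U=0, Z=1) weight 1/480
  (Y=2, X=1, W=0, U=0, Z=3) weight 1/480
  (Y=2, X=1, W=0, U=1, Z=1) weight 1/240
  (Y=2, X=1, W=0, U=1, Z=3) weight 1/240
  (Y=2, X=1, W=1, U=0, Z=2) weight 1/360
  (Y=2, X=1, W=1, U=0, Z=4) weight 1/360
  (Y=2, X=1, W=1, U=1, Z=2) weight 1/180
  (Y=2, X=1, W=1, U=1, Z=4) weight 1/180
  … 40 more
Group by Z:
  weight(Z=1) = 3/64
  weight(Z=2) = 1/32
  weight(Z=3) = 3/64
  weight(Z=4) = 1/32
Total weight = 3/64 + 1/32 + 3/64 + 1/32 = 5/32
P(Z=1 | obs) = 3/64 / 5/32 = 3/10
P(Z=2 | obs) = 1/32 / 5/32 = 1/5
P(Z=3 | obs) = 3/64 / 5/32 = 3/10
P(Z=4 | obs) = 1/32 / 5/32 = 1/5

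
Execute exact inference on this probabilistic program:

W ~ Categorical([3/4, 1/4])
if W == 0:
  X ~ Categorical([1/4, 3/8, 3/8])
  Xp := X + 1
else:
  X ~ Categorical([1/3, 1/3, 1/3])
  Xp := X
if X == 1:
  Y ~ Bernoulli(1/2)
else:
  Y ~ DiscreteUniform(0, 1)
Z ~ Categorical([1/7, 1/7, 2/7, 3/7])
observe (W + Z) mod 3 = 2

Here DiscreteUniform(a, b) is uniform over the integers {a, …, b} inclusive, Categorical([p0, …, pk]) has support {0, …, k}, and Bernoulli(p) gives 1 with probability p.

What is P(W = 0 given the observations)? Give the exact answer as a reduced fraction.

Enumerate traces; 12 have nonzero weight after conditioning:
  (W=0, X=0, Y=0, Z=2) weight 3/112
  (W=0, X=0, Y=1, Z=2) weight 3/112
  (W=0, X=1, Y=0, Z=2) weight 9/224
  (W=0, X=1, Y=1, Z=2) weight 9/224
  (W=0, X=2, Y=0, Z=2) weight 9/224
  (W=0, X=2, Y=1, Z=2) weight 9/224
  (W=1, X=0, Y=0, Z=1) weight 1/168
  (W=1, X=0, Y=1, Z=1) weight 1/168
  … 4 more
Group by W:
  weight(W=0) = 3/14
  weight(W=1) = 1/28
Total weight = 3/14 + 1/28 = 1/4
P(W=0 | obs) = 3/14 / 1/4 = 6/7
P(W=1 | obs) = 1/28 / 1/4 = 1/7

P(W = 0 | obs) = 6/7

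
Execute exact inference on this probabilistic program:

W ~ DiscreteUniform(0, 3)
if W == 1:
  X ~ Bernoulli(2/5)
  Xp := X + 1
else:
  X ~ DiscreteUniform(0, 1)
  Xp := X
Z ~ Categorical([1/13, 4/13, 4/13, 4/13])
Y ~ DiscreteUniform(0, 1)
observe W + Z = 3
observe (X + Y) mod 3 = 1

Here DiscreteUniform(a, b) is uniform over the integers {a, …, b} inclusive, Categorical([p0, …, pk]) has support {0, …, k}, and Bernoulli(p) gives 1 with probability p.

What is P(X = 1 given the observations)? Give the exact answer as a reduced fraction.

P(X = 1 | obs) = 61/130

Enumerate traces; 8 have nonzero weight after conditioning:
  (W=0, X=0, Z=3, Y=1) weight 1/52
  (W=0, X=1, Z=3, Y=0) weight 1/52
  (W=1, X=0, Z=2, Y=1) weight 3/130
  (W=1, X=1, Z=2, Y=0) weight 1/65
  (W=2, X=0, Z=1, Y=1) weight 1/52
  (W=2, X=1, Z=1, Y=0) weight 1/52
  (W=3, X=0, Z=0, Y=1) weight 1/208
  (W=3, X=1, Z=0, Y=0) weight 1/208
Group by X:
  weight(X=0) = 69/1040
  weight(X=1) = 61/1040
Total weight = 69/1040 + 61/1040 = 1/8
P(X=0 | obs) = 69/1040 / 1/8 = 69/130
P(X=1 | obs) = 61/1040 / 1/8 = 61/130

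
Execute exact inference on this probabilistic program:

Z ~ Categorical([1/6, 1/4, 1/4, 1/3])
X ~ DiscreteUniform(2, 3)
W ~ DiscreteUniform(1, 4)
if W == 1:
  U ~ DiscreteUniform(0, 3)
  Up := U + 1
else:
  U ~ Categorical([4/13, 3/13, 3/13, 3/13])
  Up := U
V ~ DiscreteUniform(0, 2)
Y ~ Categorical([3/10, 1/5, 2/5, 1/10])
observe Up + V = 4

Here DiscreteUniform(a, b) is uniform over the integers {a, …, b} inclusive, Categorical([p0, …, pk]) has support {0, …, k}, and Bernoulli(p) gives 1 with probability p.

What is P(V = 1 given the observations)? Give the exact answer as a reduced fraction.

Enumerate traces; 288 have nonzero weight after conditioning:
  (Z=0, X=2, W=1, U=1, V=2, Y=0) weight 1/1920
  (Z=0, X=2, W=1, U=1, V=2, Y=1) weight 1/2880
  (Z=0, X=2, W=1, U=1, V=2, Y=2) weight 1/1440
  (Z=0, X=2, W=1, U=1, V=2, Y=3) weight 1/5760
  (Z=0, X=2, W=1, U=2, V=1, Y=0) weight 1/1920
  (Z=0, X=2, W=1, U=2, V=1, Y=1) weight 1/2880
  (Z=0, X=2, W=1, U=2, V=1, Y=2) weight 1/1440
  (Z=0, X=2, W=1, U=2, V=1, Y=3) weight 1/5760
  (Z=0, X=2, W=1, U=3, V=0, Y=0) weight 1/1920
  … 279 more
Group by V:
  weight(V=0) = 1/48
  weight(V=1) = 49/624
  weight(V=2) = 49/624
Total weight = 1/48 + 49/624 + 49/624 = 37/208
P(V=0 | obs) = 1/48 / 37/208 = 13/111
P(V=1 | obs) = 49/624 / 37/208 = 49/111
P(V=2 | obs) = 49/624 / 37/208 = 49/111

P(V = 1 | obs) = 49/111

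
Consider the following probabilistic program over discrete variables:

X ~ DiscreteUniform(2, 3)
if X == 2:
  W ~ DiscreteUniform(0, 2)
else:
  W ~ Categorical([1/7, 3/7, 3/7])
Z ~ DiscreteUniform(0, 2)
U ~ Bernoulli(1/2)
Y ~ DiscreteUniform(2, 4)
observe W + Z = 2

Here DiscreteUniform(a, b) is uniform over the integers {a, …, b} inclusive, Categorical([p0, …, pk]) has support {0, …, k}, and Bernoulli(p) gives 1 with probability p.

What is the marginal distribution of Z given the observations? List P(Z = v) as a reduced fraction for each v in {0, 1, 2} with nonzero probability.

Enumerate traces; 36 have nonzero weight after conditioning:
  (X=2, W=0, Z=2, U=0, Y=2) weight 1/108
  (X=2, W=0, Z=2, U=0, Y=3) weight 1/108
  (X=2, W=0, Z=2, U=0, Y=4) weight 1/108
  (X=2, W=0, Z=2, U=1, Y=2) weight 1/108
  (X=2, W=0, Z=2, U=1, Y=3) weight 1/108
  (X=2, W=0, Z=2, U=1, Y=4) weight 1/108
  (X=2, W=1, Z=1, U=0, Y=2) weight 1/108
  (X=2, W=1, Z=1, U=0, Y=3) weight 1/108
  (X=2, W=2, Z=0, U=0, Y=2) weight 1/108
  … 27 more
Group by Z:
  weight(Z=0) = 8/63
  weight(Z=1) = 8/63
  weight(Z=2) = 5/63
Total weight = 8/63 + 8/63 + 5/63 = 1/3
P(Z=0 | obs) = 8/63 / 1/3 = 8/21
P(Z=1 | obs) = 8/63 / 1/3 = 8/21
P(Z=2 | obs) = 5/63 / 1/3 = 5/21

P(Z=0) = 8/21, P(Z=1) = 8/21, P(Z=2) = 5/21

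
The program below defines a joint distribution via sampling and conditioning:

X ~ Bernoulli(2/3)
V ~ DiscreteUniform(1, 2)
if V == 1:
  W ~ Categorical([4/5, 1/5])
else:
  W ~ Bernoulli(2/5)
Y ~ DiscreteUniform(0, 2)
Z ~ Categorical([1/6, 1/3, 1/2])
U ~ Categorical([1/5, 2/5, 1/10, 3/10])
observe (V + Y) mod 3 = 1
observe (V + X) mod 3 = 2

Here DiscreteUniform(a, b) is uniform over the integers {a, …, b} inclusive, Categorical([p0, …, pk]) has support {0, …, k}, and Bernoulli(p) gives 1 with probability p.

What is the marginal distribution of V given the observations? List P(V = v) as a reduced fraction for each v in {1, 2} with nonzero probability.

Enumerate traces; 48 have nonzero weight after conditioning:
  (X=0, V=2, W=0, Y=2, Z=0, U=0) weight 1/900
  (X=0, V=2, W=0, Y=2, Z=0, U=1) weight 1/450
  (X=0, V=2, W=0, Y=2, Z=0, U=2) weight 1/1800
  (X=0, V=2, W=0, Y=2, Z=0, U=3) weight 1/600
  (X=0, V=2, W=0, Y=2, Z=1, U=0) weight 1/450
  (X=0, V=2, W=0, Y=2, Z=1, U=1) weight 1/225
  (X=0, V=2, W=0, Y=2, Z=1, U=2) weight 1/900
  (X=0, V=2, W=0, Y=2, Z=1, U=3) weight 1/300
  (X=1, V=1, W=0, Y=0, Z=0, U=0) weight 2/675
  … 39 more
Group by V:
  weight(V=1) = 1/9
  weight(V=2) = 1/18
Total weight = 1/9 + 1/18 = 1/6
P(V=1 | obs) = 1/9 / 1/6 = 2/3
P(V=2 | obs) = 1/18 / 1/6 = 1/3

P(V=1) = 2/3, P(V=2) = 1/3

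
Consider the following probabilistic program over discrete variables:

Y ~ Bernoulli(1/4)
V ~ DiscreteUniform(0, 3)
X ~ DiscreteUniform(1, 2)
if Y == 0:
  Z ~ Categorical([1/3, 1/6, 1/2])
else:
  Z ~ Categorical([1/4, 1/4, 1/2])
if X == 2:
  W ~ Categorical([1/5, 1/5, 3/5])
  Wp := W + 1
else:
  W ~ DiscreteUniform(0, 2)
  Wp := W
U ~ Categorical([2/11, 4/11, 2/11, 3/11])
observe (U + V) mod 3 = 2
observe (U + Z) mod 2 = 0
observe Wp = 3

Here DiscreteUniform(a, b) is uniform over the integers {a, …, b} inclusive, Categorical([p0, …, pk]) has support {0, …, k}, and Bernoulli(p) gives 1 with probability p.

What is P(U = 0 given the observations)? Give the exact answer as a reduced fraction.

P(U = 0 | obs) = 26/99

Enumerate traces; 16 have nonzero weight after conditioning:
  (Y=0, V=0, X=2, Z=0, W=2, U=2) weight 3/880
  (Y=0, V=0, X=2, Z=2, W=2, U=2) weight 9/1760
  (Y=0, V=1, X=2, Z=1, W=2, U=1) weight 3/880
  (Y=0, V=2, X=2, Z=0, W=2, U=0) weight 3/880
  (Y=0, V=2, X=2, Z=1, W=2, U=3) weight 9/3520
  (Y=0, V=2, X=2, Z=2, W=2, U=0) weight 9/1760
  (Y=0, V=3, X=2, Z=0, W=2, U=2) weight 3/880
  (Y=0, V=3, X=2, Z=2, W=2, U=2) weight 9/1760
  … 8 more
Group by U:
  weight(U=0) = 39/3520
  weight(U=1) = 9/1760
  weight(U=2) = 39/1760
  weight(U=3) = 27/7040
Total weight = 39/3520 + 9/1760 + 39/1760 + 27/7040 = 27/640
P(U=0 | obs) = 39/3520 / 27/640 = 26/99
P(U=1 | obs) = 9/1760 / 27/640 = 4/33
P(U=2 | obs) = 39/1760 / 27/640 = 52/99
P(U=3 | obs) = 27/7040 / 27/640 = 1/11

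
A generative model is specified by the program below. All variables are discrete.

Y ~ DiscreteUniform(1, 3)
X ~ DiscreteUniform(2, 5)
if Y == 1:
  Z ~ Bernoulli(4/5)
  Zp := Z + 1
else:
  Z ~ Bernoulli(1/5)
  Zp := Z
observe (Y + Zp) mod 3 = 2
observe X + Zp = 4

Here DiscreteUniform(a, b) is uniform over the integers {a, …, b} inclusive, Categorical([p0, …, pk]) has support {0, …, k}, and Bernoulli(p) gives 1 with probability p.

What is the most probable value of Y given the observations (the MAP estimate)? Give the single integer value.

argmax_v P(Y = v | obs) = 2

Enumerate traces; 2 have nonzero weight after conditioning:
  (Y=1, X=3, Z=0) weight 1/60
  (Y=2, X=4, Z=0) weight 1/15
Group by Y:
  weight(Y=1) = 1/60
  weight(Y=2) = 1/15
Total weight = 1/60 + 1/15 = 1/12
P(Y=1 | obs) = 1/60 / 1/12 = 1/5
P(Y=2 | obs) = 1/15 / 1/12 = 4/5
argmax = 2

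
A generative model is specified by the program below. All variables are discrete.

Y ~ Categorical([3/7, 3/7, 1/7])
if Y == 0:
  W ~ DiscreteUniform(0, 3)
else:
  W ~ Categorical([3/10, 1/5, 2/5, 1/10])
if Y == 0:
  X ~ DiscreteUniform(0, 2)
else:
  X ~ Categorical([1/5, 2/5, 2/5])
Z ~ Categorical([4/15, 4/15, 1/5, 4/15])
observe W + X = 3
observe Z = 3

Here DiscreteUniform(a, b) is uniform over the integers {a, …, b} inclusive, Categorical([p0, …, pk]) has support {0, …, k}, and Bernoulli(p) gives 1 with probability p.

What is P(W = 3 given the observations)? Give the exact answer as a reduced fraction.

Enumerate traces; 9 have nonzero weight after conditioning:
  (Y=0, W=1, X=2, Z=3) weight 1/105
  (Y=0, W=2, X=1, Z=3) weight 1/105
  (Y=0, W=3, X=0, Z=3) weight 1/105
  (Y=1, W=1, X=2, Z=3) weight 8/875
  (Y=1, W=2, X=1, Z=3) weight 16/875
  (Y=1, W=3, X=0, Z=3) weight 2/875
  (Y=2, W=1, X=2, Z=3) weight 8/2625
  (Y=2, W=2, X=1, Z=3) weight 16/2625
  … 1 more
Group by W:
  weight(W=1) = 19/875
  weight(W=2) = 89/2625
  weight(W=3) = 11/875
Total weight = 19/875 + 89/2625 + 11/875 = 179/2625
P(W=1 | obs) = 19/875 / 179/2625 = 57/179
P(W=2 | obs) = 89/2625 / 179/2625 = 89/179
P(W=3 | obs) = 11/875 / 179/2625 = 33/179

P(W = 3 | obs) = 33/179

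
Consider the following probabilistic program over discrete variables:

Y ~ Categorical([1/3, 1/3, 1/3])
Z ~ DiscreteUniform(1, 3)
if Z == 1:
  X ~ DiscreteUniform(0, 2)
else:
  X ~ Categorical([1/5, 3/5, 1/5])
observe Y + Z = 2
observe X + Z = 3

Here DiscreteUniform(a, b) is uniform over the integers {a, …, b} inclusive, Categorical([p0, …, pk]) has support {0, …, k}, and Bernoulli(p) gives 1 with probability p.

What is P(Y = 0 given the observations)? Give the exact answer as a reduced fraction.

P(Y = 0 | obs) = 9/14

Enumerate traces; 2 have nonzero weight after conditioning:
  (Y=0, Z=2, X=1) weight 1/15
  (Y=1, Z=1, X=2) weight 1/27
Group by Y:
  weight(Y=0) = 1/15
  weight(Y=1) = 1/27
Total weight = 1/15 + 1/27 = 14/135
P(Y=0 | obs) = 1/15 / 14/135 = 9/14
P(Y=1 | obs) = 1/27 / 14/135 = 5/14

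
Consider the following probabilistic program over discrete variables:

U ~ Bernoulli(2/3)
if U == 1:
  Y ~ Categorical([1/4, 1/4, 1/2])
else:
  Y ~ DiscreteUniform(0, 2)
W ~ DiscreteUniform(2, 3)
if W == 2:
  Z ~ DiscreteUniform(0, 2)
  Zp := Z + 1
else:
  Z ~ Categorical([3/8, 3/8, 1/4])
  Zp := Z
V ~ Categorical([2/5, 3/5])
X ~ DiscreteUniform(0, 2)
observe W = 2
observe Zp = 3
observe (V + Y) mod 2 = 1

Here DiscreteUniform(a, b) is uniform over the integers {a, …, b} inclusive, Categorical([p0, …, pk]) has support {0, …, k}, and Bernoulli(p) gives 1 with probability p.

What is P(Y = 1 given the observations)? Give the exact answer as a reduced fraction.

P(Y = 1 | obs) = 10/49

Enumerate traces; 18 have nonzero weight after conditioning:
  (U=0, Y=0, W=2, Z=2, V=1, X=0) weight 1/270
  (U=0, Y=0, W=2, Z=2, V=1, X=1) weight 1/270
  (U=0, Y=0, W=2, Z=2, V=1, X=2) weight 1/270
  (U=0, Y=1, W=2, Z=2, V=0, X=0) weight 1/405
  (U=0, Y=1, W=2, Z=2, V=0, X=1) weight 1/405
  (U=0, Y=1, W=2, Z=2, V=0, X=2) weight 1/405
  (U=0, Y=2, W=2, Z=2, V=1, X=0) weight 1/270
  (U=0, Y=2, W=2, Z=2, V=1, X=1) weight 1/270
  … 10 more
Group by Y:
  weight(Y=0) = 1/36
  weight(Y=1) = 1/54
  weight(Y=2) = 2/45
Total weight = 1/36 + 1/54 + 2/45 = 49/540
P(Y=0 | obs) = 1/36 / 49/540 = 15/49
P(Y=1 | obs) = 1/54 / 49/540 = 10/49
P(Y=2 | obs) = 2/45 / 49/540 = 24/49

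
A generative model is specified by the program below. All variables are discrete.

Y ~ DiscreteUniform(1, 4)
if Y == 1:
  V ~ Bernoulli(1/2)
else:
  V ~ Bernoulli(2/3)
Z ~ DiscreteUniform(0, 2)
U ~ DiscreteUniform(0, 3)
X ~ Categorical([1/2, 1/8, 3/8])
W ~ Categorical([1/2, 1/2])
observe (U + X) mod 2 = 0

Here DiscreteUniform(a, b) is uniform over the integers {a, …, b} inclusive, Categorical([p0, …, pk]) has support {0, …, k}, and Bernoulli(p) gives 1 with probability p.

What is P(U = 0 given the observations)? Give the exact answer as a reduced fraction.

P(U = 0 | obs) = 7/16

Enumerate traces; 288 have nonzero weight after conditioning:
  (Y=1, V=0, Z=0, U=0, X=0, W=0) weight 1/384
  (Y=1, V=0, Z=0, U=0, X=0, W=1) weight 1/384
  (Y=1, V=0, Z=0, U=0, X=2, W=0) weight 1/512
  (Y=1, V=0, Z=0, U=0, X=2, W=1) weight 1/512
  (Y=1, V=0, Z=0, U=1, X=1, W=0) weight 1/1536
  (Y=1, V=0, Z=0, U=1, X=1, W=1) weight 1/1536
  (Y=1, V=0, Z=0, U=2, X=0, W=0) weight 1/384
  (Y=1, V=0, Z=0, U=2, X=0, W=1) weight 1/384
  (Y=1, V=0, Z=0, U=3, X=1, W=0) weight 1/1536
  … 279 more
Group by U:
  weight(U=0) = 7/32
  weight(U=1) = 1/32
  weight(U=2) = 7/32
  weight(U=3) = 1/32
Total weight = 7/32 + 1/32 + 7/32 + 1/32 = 1/2
P(U=0 | obs) = 7/32 / 1/2 = 7/16
P(U=1 | obs) = 1/32 / 1/2 = 1/16
P(U=2 | obs) = 7/32 / 1/2 = 7/16
P(U=3 | obs) = 1/32 / 1/2 = 1/16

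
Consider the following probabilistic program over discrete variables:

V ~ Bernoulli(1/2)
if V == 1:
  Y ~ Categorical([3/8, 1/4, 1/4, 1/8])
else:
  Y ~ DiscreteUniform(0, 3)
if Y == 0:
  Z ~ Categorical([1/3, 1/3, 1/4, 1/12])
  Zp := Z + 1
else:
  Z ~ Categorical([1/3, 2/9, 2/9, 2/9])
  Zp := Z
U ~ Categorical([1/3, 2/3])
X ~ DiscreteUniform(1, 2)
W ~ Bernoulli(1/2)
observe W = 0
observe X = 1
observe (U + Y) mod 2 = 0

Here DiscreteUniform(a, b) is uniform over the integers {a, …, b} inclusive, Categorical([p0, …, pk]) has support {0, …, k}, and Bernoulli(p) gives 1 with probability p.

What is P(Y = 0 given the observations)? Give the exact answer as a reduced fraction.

P(Y = 0 | obs) = 5/23

Enumerate traces; 32 have nonzero weight after conditioning:
  (V=0, Y=0, Z=0, U=0, X=1, W=0) weight 1/288
  (V=0, Y=0, Z=1, U=0, X=1, W=0) weight 1/288
  (V=0, Y=0, Z=2, U=0, X=1, W=0) weight 1/384
  (V=0, Y=0, Z=3, U=0, X=1, W=0) weight 1/1152
  (V=0, Y=1, Z=0, U=1, X=1, W=0) weight 1/144
  (V=0, Y=1, Z=1, U=1, X=1, W=0) weight 1/216
  (V=0, Y=1, Z=2, U=1, X=1, W=0) weight 1/216
  (V=0, Y=1, Z=3, U=1, X=1, W=0) weight 1/216
  (V=0, Y=2, Z=0, U=0, X=1, W=0) weight 1/288
  (V=0, Y=3, Z=0, U=1, X=1, W=0) weight 1/144
  … 22 more
Group by Y:
  weight(Y=0) = 5/192
  weight(Y=1) = 1/24
  weight(Y=2) = 1/48
  weight(Y=3) = 1/32
Total weight = 5/192 + 1/24 + 1/48 + 1/32 = 23/192
P(Y=0 | obs) = 5/192 / 23/192 = 5/23
P(Y=1 | obs) = 1/24 / 23/192 = 8/23
P(Y=2 | obs) = 1/48 / 23/192 = 4/23
P(Y=3 | obs) = 1/32 / 23/192 = 6/23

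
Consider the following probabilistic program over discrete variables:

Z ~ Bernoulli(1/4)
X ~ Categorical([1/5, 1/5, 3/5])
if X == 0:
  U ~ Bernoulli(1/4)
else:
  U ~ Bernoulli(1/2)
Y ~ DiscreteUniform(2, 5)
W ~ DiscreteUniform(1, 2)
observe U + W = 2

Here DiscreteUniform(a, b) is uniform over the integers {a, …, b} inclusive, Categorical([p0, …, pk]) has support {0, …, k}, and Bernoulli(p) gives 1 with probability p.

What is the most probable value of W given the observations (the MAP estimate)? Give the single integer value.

Enumerate traces; 48 have nonzero weight after conditioning:
  (Z=0, X=0, U=0, Y=2, W=2) weight 9/640
  (Z=0, X=0, U=0, Y=3, W=2) weight 9/640
  (Z=0, X=0, U=0, Y=4, W=2) weight 9/640
  (Z=0, X=0, U=0, Y=5, W=2) weight 9/640
  (Z=0, X=0, U=1, Y=2, W=1) weight 3/640
  (Z=0, X=0, U=1, Y=3, W=1) weight 3/640
  (Z=0, X=0, U=1, Y=4, W=1) weight 3/640
  (Z=0, X=0, U=1, Y=5, W=1) weight 3/640
  … 40 more
Group by W:
  weight(W=1) = 9/40
  weight(W=2) = 11/40
Total weight = 9/40 + 11/40 = 1/2
P(W=1 | obs) = 9/40 / 1/2 = 9/20
P(W=2 | obs) = 11/40 / 1/2 = 11/20
argmax = 2

argmax_v P(W = v | obs) = 2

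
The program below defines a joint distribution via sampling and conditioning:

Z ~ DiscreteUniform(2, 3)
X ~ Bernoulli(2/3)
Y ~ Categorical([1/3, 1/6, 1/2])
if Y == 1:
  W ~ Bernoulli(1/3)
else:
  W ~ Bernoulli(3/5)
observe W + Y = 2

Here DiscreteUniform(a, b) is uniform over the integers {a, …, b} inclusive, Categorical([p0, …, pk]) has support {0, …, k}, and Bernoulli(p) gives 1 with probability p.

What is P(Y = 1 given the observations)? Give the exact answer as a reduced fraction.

P(Y = 1 | obs) = 5/23

Enumerate traces; 8 have nonzero weight after conditioning:
  (Z=2, X=0, Y=1, W=1) weight 1/108
  (Z=2, X=0, Y=2, W=0) weight 1/30
  (Z=2, X=1, Y=1, W=1) weight 1/54
  (Z=2, X=1, Y=2, W=0) weight 1/15
  (Z=3, X=0, Y=1, W=1) weight 1/108
  (Z=3, X=0, Y=2, W=0) weight 1/30
  (Z=3, X=1, Y=1, W=1) weight 1/54
  (Z=3, X=1, Y=2, W=0) weight 1/15
Group by Y:
  weight(Y=1) = 1/18
  weight(Y=2) = 1/5
Total weight = 1/18 + 1/5 = 23/90
P(Y=1 | obs) = 1/18 / 23/90 = 5/23
P(Y=2 | obs) = 1/5 / 23/90 = 18/23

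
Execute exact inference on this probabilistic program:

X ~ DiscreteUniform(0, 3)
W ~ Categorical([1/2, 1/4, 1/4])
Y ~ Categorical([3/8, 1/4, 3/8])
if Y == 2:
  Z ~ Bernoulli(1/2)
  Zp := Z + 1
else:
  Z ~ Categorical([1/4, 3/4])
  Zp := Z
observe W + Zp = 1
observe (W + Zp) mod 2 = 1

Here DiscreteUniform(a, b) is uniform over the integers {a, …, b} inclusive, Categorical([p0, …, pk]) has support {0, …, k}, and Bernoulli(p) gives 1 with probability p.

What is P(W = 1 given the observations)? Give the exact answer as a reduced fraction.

Enumerate traces; 20 have nonzero weight after conditioning:
  (X=0, W=0, Y=0, Z=1) weight 9/256
  (X=0, W=0, Y=1, Z=1) weight 3/128
  (X=0, W=0, Y=2, Z=0) weight 3/128
  (X=0, W=1, Y=0, Z=0) weight 3/512
  (X=0, W=1, Y=1, Z=0) weight 1/256
  (X=1, W=0, Y=0, Z=1) weight 9/256
  (X=1, W=0, Y=1, Z=1) weight 3/128
  (X=1, W=0, Y=2, Z=0) weight 3/128
  … 12 more
Group by W:
  weight(W=0) = 21/64
  weight(W=1) = 5/128
Total weight = 21/64 + 5/128 = 47/128
P(W=0 | obs) = 21/64 / 47/128 = 42/47
P(W=1 | obs) = 5/128 / 47/128 = 5/47

P(W = 1 | obs) = 5/47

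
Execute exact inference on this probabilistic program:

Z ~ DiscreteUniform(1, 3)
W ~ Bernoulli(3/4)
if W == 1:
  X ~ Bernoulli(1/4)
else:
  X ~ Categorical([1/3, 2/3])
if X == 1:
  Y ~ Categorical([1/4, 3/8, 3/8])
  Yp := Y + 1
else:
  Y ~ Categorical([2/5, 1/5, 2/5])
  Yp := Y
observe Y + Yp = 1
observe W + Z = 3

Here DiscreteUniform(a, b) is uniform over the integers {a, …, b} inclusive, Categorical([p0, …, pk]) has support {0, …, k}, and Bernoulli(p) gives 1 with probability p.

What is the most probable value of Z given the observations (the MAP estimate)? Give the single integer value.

Enumerate traces; 2 have nonzero weight after conditioning:
  (Z=2, W=1, X=1, Y=0) weight 1/64
  (Z=3, W=0, X=1, Y=0) weight 1/72
Group by Z:
  weight(Z=2) = 1/64
  weight(Z=3) = 1/72
Total weight = 1/64 + 1/72 = 17/576
P(Z=2 | obs) = 1/64 / 17/576 = 9/17
P(Z=3 | obs) = 1/72 / 17/576 = 8/17
argmax = 2

argmax_v P(Z = v | obs) = 2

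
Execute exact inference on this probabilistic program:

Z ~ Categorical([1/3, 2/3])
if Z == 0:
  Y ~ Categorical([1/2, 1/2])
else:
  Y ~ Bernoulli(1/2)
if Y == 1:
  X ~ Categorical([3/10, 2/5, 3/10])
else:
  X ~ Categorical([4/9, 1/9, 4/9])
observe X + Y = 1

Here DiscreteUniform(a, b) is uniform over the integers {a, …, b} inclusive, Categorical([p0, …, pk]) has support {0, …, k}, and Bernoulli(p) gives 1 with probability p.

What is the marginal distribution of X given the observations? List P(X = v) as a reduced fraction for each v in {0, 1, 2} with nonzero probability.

Enumerate traces; 4 have nonzero weight after conditioning:
  (Z=0, Y=0, X=1) weight 1/54
  (Z=0, Y=1, X=0) weight 1/20
  (Z=1, Y=0, X=1) weight 1/27
  (Z=1, Y=1, X=0) weight 1/10
Group by X:
  weight(X=0) = 3/20
  weight(X=1) = 1/18
Total weight = 3/20 + 1/18 = 37/180
P(X=0 | obs) = 3/20 / 37/180 = 27/37
P(X=1 | obs) = 1/18 / 37/180 = 10/37

P(X=0) = 27/37, P(X=1) = 10/37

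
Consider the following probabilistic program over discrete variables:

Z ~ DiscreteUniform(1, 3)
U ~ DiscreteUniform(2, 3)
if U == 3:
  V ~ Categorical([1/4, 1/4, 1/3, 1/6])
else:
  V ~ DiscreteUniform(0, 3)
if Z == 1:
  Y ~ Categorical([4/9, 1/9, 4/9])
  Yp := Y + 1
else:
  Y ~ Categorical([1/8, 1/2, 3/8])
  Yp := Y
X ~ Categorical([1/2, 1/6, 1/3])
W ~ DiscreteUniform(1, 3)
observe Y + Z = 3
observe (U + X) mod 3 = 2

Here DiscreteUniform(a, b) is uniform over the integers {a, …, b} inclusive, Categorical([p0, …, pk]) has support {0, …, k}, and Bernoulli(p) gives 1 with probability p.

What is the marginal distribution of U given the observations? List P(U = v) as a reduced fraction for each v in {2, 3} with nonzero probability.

Enumerate traces; 72 have nonzero weight after conditioning:
  (Z=1, U=2, V=0, Y=2, X=0, W=1) weight 1/324
  (Z=1, U=2, V=0, Y=2, X=0, W=2) weight 1/324
  (Z=1, U=2, V=0, Y=2, X=0, W=3) weight 1/324
  (Z=1, U=2, V=1, Y=2, X=0, W=1) weight 1/324
  (Z=1, U=2, V=1, Y=2, X=0, W=2) weight 1/324
  (Z=1, U=2, V=1, Y=2, X=0, W=3) weight 1/324
  (Z=1, U=2, V=2, Y=2, X=0, W=1) weight 1/324
  (Z=1, U=2, V=2, Y=2, X=0, W=2) weight 1/324
  (Z=1, U=3, V=0, Y=2, X=2, W=1) weight 1/486
  … 63 more
Group by U:
  weight(U=2) = 77/864
  weight(U=3) = 77/1296
Total weight = 77/864 + 77/1296 = 385/2592
P(U=2 | obs) = 77/864 / 385/2592 = 3/5
P(U=3 | obs) = 77/1296 / 385/2592 = 2/5

P(U=2) = 3/5, P(U=3) = 2/5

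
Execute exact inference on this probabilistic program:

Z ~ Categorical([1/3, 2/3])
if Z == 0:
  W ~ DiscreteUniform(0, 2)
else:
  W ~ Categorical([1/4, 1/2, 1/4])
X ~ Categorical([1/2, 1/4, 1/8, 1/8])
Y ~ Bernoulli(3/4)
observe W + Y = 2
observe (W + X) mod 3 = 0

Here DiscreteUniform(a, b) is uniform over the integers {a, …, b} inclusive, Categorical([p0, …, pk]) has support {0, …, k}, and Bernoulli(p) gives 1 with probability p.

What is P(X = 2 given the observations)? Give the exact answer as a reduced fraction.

P(X = 2 | obs) = 12/17

Enumerate traces; 4 have nonzero weight after conditioning:
  (Z=0, W=1, X=2, Y=1) weight 1/96
  (Z=0, W=2, X=1, Y=0) weight 1/144
  (Z=1, W=1, X=2, Y=1) weight 1/32
  (Z=1, W=2, X=1, Y=0) weight 1/96
Group by X:
  weight(X=1) = 5/288
  weight(X=2) = 1/24
Total weight = 5/288 + 1/24 = 17/288
P(X=1 | obs) = 5/288 / 17/288 = 5/17
P(X=2 | obs) = 1/24 / 17/288 = 12/17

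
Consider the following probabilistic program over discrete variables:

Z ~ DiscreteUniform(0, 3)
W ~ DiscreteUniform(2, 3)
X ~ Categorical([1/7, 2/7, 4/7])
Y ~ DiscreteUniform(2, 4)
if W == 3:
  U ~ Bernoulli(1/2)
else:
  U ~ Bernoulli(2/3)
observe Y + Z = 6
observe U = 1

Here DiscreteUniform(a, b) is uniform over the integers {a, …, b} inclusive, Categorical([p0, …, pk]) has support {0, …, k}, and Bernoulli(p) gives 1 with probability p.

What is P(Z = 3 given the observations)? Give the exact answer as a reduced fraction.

Enumerate traces; 12 have nonzero weight after conditioning:
  (Z=2, W=2, X=0, Y=4, U=1) weight 1/252
  (Z=2, W=2, X=1, Y=4, U=1) weight 1/126
  (Z=2, W=2, X=2, Y=4, U=1) weight 1/63
  (Z=2, W=3, X=0, Y=4, U=1) weight 1/336
  (Z=2, W=3, X=1, Y=4, U=1) weight 1/168
  (Z=2, W=3, X=2, Y=4, U=1) weight 1/84
  (Z=3, W=2, X=0, Y=3, U=1) weight 1/252
  (Z=3, W=2, X=1, Y=3, U=1) weight 1/126
  … 4 more
Group by Z:
  weight(Z=2) = 7/144
  weight(Z=3) = 7/144
Total weight = 7/144 + 7/144 = 7/72
P(Z=2 | obs) = 7/144 / 7/72 = 1/2
P(Z=3 | obs) = 7/144 / 7/72 = 1/2

P(Z = 3 | obs) = 1/2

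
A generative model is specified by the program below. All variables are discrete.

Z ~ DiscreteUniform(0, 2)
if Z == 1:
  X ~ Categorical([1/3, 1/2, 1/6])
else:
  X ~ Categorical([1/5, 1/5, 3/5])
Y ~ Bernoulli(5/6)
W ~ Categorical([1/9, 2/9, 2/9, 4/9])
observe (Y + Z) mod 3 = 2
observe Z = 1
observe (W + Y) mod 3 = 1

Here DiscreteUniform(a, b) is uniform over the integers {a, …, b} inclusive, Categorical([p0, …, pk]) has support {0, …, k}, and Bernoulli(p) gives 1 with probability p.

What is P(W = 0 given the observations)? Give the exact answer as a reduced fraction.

Enumerate traces; 6 have nonzero weight after conditioning:
  (Z=1, X=0, Y=1, W=0) weight 5/486
  (Z=1, X=0, Y=1, W=3) weight 10/243
  (Z=1, X=1, Y=1, W=0) weight 5/324
  (Z=1, X=1, Y=1, W=3) weight 5/81
  (Z=1, X=2, Y=1, W=0) weight 5/972
  (Z=1, X=2, Y=1, W=3) weight 5/243
Group by W:
  weight(W=0) = 5/162
  weight(W=3) = 10/81
Total weight = 5/162 + 10/81 = 25/162
P(W=0 | obs) = 5/162 / 25/162 = 1/5
P(W=3 | obs) = 10/81 / 25/162 = 4/5

P(W = 0 | obs) = 1/5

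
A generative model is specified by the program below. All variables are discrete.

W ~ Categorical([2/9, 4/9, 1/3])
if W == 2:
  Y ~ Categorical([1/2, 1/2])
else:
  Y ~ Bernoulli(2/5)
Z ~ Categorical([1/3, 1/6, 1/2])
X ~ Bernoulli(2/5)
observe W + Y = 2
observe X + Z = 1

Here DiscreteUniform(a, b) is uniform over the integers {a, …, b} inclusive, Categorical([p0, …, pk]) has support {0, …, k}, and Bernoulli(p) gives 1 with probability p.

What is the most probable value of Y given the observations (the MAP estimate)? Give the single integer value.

Enumerate traces; 4 have nonzero weight after conditioning:
  (W=1, Y=1, Z=0, X=1) weight 16/675
  (W=1, Y=1, Z=1, X=0) weight 4/225
  (W=2, Y=0, Z=0, X=1) weight 1/45
  (W=2, Y=0, Z=1, X=0) weight 1/60
Group by Y:
  weight(Y=0) = 7/180
  weight(Y=1) = 28/675
Total weight = 7/180 + 28/675 = 217/2700
P(Y=0 | obs) = 7/180 / 217/2700 = 15/31
P(Y=1 | obs) = 28/675 / 217/2700 = 16/31
argmax = 1

argmax_v P(Y = v | obs) = 1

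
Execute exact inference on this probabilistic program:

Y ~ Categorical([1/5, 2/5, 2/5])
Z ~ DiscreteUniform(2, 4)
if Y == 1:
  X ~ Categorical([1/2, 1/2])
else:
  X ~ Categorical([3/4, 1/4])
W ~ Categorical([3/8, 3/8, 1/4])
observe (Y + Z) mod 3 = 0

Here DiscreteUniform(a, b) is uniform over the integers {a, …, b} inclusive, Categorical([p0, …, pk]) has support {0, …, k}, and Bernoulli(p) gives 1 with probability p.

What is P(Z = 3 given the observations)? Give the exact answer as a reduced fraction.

Enumerate traces; 18 have nonzero weight after conditioning:
  (Y=0, Z=3, X=0, W=0) weight 3/160
  (Y=0, Z=3, X=0, W=1) weight 3/160
  (Y=0, Z=3, X=0, W=2) weight 1/80
  (Y=0, Z=3, X=1, W=0) weight 1/160
  (Y=0, Z=3, X=1, W=1) weight 1/160
  (Y=0, Z=3, X=1, W=2) weight 1/240
  (Y=1, Z=2, X=0, W=0) weight 1/40
  (Y=1, Z=2, X=0, W=1) weight 1/40
  (Y=2, Z=4, X=0, W=0) weight 3/80
  … 9 more
Group by Z:
  weight(Z=2) = 2/15
  weight(Z=3) = 1/15
  weight(Z=4) = 2/15
Total weight = 2/15 + 1/15 + 2/15 = 1/3
P(Z=2 | obs) = 2/15 / 1/3 = 2/5
P(Z=3 | obs) = 1/15 / 1/3 = 1/5
P(Z=4 | obs) = 2/15 / 1/3 = 2/5

P(Z = 3 | obs) = 1/5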